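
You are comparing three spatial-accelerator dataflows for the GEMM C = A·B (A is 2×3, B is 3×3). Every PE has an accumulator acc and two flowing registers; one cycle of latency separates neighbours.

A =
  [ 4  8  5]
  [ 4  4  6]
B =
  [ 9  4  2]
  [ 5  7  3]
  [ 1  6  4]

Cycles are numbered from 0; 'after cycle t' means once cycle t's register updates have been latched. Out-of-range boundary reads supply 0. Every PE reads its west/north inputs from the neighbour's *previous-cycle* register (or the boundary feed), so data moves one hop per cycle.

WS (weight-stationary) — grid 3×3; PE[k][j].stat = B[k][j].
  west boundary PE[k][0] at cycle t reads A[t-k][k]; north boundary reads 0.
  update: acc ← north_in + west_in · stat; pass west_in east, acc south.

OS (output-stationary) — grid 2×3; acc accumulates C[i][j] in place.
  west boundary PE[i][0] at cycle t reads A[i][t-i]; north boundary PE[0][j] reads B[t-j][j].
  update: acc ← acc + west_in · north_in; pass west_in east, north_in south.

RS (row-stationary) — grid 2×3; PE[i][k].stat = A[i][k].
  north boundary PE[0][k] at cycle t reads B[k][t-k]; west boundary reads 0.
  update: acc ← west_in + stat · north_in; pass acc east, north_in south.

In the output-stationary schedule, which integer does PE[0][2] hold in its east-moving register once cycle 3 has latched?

register = 8

OS 2×3: PE[0][2] cycle-by-cycle (with neighbour feeds):
  cycle 0: PE[0][1] → acc 0, east 0, south 0
  cycle 0: PE[0][2] → acc 0, east 0, south 0
  cycle 1: PE[0][1] → acc 16, east 4, south 4
  cycle 1: PE[0][2] → acc 0, east 0, south 0
  cycle 2: PE[0][1] → acc 72, east 8, south 7
  cycle 2: PE[0][2] → acc 8, east 4, south 2
  cycle 3: PE[0][1] → acc 102, east 5, south 6
  cycle 3: PE[0][2] → acc 32, east 8, south 3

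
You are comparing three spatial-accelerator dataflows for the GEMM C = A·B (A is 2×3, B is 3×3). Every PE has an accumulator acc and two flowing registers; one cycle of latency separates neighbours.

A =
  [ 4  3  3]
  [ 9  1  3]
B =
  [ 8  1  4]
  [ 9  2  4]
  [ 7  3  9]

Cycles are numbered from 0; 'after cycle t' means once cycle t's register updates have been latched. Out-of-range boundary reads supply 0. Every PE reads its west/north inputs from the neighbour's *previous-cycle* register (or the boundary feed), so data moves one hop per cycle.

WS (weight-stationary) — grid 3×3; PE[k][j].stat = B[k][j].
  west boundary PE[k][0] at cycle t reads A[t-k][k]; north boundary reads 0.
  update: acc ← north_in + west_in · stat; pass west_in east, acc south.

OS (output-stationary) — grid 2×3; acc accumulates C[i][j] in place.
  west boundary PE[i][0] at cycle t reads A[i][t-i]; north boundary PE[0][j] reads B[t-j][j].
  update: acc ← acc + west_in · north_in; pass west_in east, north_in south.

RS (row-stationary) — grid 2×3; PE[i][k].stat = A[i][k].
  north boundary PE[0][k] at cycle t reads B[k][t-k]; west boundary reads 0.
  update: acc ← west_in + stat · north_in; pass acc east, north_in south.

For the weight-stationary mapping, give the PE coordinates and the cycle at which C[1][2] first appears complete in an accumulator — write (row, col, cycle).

Under WS, C[1][2] lands at PE[2][2]:
  c0 r2c2: 0 / 0 / 0
  c1 r2c2: 0 / 0 / 0
  c2 r2c2: 0 / 0 / 0
  c3 r2c2: 0 / 0 / 0
  c4 r2c2: 55 / 3 / 55
  c5 r2c2: 67 / 3 / 67

(row, col, cycle) = (2, 2, 5)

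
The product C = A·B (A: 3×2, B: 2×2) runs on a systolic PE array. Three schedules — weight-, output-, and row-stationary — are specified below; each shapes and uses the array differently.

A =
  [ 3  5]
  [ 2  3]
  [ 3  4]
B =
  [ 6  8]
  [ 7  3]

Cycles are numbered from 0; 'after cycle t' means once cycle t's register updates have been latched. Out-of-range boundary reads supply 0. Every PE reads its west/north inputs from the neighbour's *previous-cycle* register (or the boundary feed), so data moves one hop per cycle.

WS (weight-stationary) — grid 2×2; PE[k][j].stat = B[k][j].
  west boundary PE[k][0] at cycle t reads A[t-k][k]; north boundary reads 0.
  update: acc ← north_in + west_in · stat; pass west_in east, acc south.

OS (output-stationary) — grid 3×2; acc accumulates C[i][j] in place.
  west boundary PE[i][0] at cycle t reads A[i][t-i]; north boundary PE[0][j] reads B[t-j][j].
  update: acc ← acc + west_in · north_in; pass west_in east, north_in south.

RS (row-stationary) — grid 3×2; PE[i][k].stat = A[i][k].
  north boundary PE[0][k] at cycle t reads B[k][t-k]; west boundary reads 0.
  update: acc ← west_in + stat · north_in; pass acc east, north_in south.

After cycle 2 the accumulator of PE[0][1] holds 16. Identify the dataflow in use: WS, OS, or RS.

— WS: 2×2; PE[0][1] trace:
  t=0 PE[0][1]: acc=0 h=0 v=0
  t=1 PE[0][1]: acc=24 h=3 v=24
  t=2 PE[0][1]: acc=16 h=2 v=16
— OS: 3×2; PE[0][1] trace:
  t=0 PE[0][1]: acc=0 h=0 v=0
  t=1 PE[0][1]: acc=24 h=3 v=8
  t=2 PE[0][1]: acc=39 h=5 v=3
— RS: 3×2; PE[0][1] trace:
  t=0 PE[0][1]: acc=0 h=0 v=0
  t=1 PE[0][1]: acc=53 h=53 v=7
  t=2 PE[0][1]: acc=39 h=39 v=3

dataflow = WS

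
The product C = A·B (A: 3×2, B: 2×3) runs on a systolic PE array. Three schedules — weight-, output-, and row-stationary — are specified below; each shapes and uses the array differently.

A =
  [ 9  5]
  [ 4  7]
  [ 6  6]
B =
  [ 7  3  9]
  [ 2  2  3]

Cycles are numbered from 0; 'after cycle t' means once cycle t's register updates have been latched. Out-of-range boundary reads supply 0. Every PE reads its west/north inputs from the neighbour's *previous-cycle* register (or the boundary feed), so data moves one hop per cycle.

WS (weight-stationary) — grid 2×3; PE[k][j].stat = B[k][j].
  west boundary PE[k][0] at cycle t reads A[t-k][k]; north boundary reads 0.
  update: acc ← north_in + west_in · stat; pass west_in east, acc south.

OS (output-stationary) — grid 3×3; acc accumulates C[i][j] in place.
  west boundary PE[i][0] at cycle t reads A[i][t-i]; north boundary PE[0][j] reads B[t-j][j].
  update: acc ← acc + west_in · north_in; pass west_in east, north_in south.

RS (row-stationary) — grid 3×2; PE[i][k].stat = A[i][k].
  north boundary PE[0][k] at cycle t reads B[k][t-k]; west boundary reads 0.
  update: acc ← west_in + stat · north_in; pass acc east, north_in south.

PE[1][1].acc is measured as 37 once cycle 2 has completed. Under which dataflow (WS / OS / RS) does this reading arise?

dataflow = WS

Under WS (2×3), PE[1][1]:
  cycle 0: PE[1][1] → acc 0, east 0, south 0
  cycle 1: PE[1][1] → acc 0, east 0, south 0
  cycle 2: PE[1][1] → acc 37, east 5, south 37
Under OS (3×3), PE[1][1]:
  cycle 0: PE[1][1] → acc 0, east 0, south 0
  cycle 1: PE[1][1] → acc 0, east 0, south 0
  cycle 2: PE[1][1] → acc 12, east 4, south 3
Under RS (3×2), PE[1][1]:
  cycle 0: PE[1][1] → acc 0, east 0, south 0
  cycle 1: PE[1][1] → acc 0, east 0, south 0
  cycle 2: PE[1][1] → acc 42, east 42, south 2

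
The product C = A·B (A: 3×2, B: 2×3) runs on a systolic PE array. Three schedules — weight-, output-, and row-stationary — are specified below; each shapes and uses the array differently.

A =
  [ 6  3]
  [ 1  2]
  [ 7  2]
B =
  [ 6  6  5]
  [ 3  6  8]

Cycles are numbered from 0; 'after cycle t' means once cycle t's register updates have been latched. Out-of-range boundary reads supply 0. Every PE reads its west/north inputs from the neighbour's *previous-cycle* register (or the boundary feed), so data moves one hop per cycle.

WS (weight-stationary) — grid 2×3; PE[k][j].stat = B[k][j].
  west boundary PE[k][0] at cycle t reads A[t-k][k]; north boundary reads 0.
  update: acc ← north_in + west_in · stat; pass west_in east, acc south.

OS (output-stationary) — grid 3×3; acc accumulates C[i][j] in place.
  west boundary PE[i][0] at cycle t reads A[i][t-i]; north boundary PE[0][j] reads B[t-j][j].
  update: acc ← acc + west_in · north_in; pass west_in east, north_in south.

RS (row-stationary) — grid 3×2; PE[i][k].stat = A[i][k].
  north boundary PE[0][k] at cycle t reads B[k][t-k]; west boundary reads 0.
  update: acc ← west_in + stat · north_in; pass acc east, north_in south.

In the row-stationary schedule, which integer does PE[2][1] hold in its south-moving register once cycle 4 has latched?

register = 6

RS (3×2). Following PE[2][1] plus its west/north inputs:
  @0  [1,1]  acc 0  |  →0  ↓0
  @0  [2,0]  acc 0  |  →0  ↓0
  @0  [2,1]  acc 0  |  →0  ↓0
  @1  [1,1]  acc 0  |  →0  ↓0
  @1  [2,0]  acc 0  |  →0  ↓0
  @1  [2,1]  acc 0  |  →0  ↓0
  @2  [1,1]  acc 12  |  →12  ↓3
  @2  [2,0]  acc 42  |  →42  ↓6
  @2  [2,1]  acc 0  |  →0  ↓0
  @3  [1,1]  acc 18  |  →18  ↓6
  @3  [2,0]  acc 42  |  →42  ↓6
  @3  [2,1]  acc 48  |  →48  ↓3
  @4  [1,1]  acc 21  |  →21  ↓8
  @4  [2,0]  acc 35  |  →35  ↓5
  @4  [2,1]  acc 54  |  →54  ↓6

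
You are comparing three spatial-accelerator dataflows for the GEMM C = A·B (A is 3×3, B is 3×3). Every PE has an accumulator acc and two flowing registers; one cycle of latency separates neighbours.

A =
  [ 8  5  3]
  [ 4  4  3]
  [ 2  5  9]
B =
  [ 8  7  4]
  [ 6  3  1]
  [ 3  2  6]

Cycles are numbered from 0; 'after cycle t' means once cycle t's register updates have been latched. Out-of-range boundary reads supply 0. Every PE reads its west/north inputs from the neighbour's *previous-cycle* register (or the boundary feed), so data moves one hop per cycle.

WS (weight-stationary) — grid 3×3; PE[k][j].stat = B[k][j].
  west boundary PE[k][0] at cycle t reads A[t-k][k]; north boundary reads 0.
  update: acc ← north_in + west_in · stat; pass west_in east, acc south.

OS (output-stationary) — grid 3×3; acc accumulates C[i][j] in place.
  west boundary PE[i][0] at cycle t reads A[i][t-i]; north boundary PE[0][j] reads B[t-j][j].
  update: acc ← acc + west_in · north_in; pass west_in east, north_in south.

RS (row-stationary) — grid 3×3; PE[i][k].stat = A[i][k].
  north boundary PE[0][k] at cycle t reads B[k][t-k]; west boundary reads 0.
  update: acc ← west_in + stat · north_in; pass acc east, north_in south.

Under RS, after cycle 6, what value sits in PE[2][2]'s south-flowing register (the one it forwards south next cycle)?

register = 6

RS on a 3×3 grid — tracing PE[2][2] and its feeders:
  0: (1,2).acc=0  regs=<0,0>
  0: (2,1).acc=0  regs=<0,0>
  0: (2,2).acc=0  regs=<0,0>
  1: (1,2).acc=0  regs=<0,0>
  1: (2,1).acc=0  regs=<0,0>
  1: (2,2).acc=0  regs=<0,0>
  2: (1,2).acc=0  regs=<0,0>
  2: (2,1).acc=0  regs=<0,0>
  2: (2,2).acc=0  regs=<0,0>
  3: (1,2).acc=65  regs=<65,3>
  3: (2,1).acc=46  regs=<46,6>
  3: (2,2).acc=0  regs=<0,0>
  4: (1,2).acc=46  regs=<46,2>
  4: (2,1).acc=29  regs=<29,3>
  4: (2,2).acc=73  regs=<73,3>
  5: (1,2).acc=38  regs=<38,6>
  5: (2,1).acc=13  regs=<13,1>
  5: (2,2).acc=47  regs=<47,2>
  6: (1,2).acc=0  regs=<0,0>
  6: (2,1).acc=0  regs=<0,0>
  6: (2,2).acc=67  regs=<67,6>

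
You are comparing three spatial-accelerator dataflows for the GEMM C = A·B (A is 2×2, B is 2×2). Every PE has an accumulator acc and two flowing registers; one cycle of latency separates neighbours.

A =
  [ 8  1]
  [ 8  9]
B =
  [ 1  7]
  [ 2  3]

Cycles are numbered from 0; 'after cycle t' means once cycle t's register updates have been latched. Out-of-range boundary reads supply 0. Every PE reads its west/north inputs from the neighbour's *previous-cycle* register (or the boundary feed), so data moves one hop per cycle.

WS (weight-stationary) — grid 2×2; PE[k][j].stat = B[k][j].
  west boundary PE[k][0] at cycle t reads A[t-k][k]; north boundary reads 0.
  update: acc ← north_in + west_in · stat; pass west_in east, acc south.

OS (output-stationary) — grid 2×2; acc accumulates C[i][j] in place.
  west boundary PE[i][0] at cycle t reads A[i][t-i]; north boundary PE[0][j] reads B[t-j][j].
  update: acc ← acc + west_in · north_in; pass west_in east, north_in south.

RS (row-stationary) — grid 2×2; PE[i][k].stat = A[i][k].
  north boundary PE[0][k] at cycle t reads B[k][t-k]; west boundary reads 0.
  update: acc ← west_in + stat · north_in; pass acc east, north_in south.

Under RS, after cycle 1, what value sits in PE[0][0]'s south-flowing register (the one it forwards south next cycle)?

register = 7

RS (2×2). Following PE[0][0] plus its west/north inputs:
  after 0 — PE[0][0] acc=8, pass-E 8, pass-S 1
  after 1 — PE[0][0] acc=56, pass-E 56, pass-S 7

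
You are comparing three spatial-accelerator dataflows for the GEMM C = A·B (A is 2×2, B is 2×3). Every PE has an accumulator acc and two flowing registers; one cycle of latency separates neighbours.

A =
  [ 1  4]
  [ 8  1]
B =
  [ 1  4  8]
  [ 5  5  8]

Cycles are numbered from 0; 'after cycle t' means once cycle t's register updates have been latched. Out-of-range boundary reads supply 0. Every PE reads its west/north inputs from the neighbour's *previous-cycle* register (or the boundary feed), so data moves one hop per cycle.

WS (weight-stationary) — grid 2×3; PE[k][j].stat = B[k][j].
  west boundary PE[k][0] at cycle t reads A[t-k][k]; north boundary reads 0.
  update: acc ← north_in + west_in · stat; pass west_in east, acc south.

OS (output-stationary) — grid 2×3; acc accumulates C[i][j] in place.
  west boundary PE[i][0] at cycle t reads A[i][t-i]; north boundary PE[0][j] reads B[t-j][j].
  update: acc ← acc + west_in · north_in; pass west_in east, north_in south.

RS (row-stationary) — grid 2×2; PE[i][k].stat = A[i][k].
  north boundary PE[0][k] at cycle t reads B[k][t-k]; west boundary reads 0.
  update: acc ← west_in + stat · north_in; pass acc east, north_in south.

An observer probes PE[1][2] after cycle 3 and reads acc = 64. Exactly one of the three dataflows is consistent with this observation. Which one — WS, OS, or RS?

— WS: 2×3; PE[1][2] trace:
  @0  [1,2]  acc 0  |  →0  ↓0
  @1  [1,2]  acc 0  |  →0  ↓0
  @2  [1,2]  acc 0  |  →0  ↓0
  @3  [1,2]  acc 40  |  →4  ↓40
— OS: 2×3; PE[1][2] trace:
  @0  [1,2]  acc 0  |  →0  ↓0
  @1  [1,2]  acc 0  |  →0  ↓0
  @2  [1,2]  acc 0  |  →0  ↓0
  @3  [1,2]  acc 64  |  →8  ↓8
— RS: 2×2 array has no PE[1][2].

dataflow = OS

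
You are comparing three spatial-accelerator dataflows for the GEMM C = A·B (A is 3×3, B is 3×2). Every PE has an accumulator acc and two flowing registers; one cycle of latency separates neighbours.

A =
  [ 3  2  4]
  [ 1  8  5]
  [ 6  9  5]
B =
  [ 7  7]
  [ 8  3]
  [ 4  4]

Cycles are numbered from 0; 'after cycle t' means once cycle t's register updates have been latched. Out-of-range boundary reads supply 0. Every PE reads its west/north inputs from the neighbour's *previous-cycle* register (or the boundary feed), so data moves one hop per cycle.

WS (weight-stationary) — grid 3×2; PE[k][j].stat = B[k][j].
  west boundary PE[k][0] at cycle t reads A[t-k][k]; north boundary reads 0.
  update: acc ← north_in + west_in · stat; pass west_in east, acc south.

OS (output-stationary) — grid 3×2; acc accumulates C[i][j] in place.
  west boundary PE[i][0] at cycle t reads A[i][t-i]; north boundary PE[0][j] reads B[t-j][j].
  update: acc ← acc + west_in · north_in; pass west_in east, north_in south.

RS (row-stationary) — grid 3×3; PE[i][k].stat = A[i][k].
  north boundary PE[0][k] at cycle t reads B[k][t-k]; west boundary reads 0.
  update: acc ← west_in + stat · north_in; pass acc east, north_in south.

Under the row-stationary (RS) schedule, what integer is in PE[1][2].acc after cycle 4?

PE[1][2].acc = 51

RS 3×3: PE[1][2] cycle-by-cycle (with neighbour feeds):
  cycle 0: PE[0][2] → acc 0, east 0, south 0
  cycle 0: PE[1][1] → acc 0, east 0, south 0
  cycle 0: PE[1][2] → acc 0, east 0, south 0
  cycle 1: PE[0][2] → acc 0, east 0, south 0
  cycle 1: PE[1][1] → acc 0, east 0, south 0
  cycle 1: PE[1][2] → acc 0, east 0, south 0
  cycle 2: PE[0][2] → acc 53, east 53, south 4
  cycle 2: PE[1][1] → acc 71, east 71, south 8
  cycle 2: PE[1][2] → acc 0, east 0, south 0
  cycle 3: PE[0][2] → acc 43, east 43, south 4
  cycle 3: PE[1][1] → acc 31, east 31, south 3
  cycle 3: PE[1][2] → acc 91, east 91, south 4
  cycle 4: PE[0][2] → acc 0, east 0, south 0
  cycle 4: PE[1][1] → acc 0, east 0, south 0
  cycle 4: PE[1][2] → acc 51, east 51, south 4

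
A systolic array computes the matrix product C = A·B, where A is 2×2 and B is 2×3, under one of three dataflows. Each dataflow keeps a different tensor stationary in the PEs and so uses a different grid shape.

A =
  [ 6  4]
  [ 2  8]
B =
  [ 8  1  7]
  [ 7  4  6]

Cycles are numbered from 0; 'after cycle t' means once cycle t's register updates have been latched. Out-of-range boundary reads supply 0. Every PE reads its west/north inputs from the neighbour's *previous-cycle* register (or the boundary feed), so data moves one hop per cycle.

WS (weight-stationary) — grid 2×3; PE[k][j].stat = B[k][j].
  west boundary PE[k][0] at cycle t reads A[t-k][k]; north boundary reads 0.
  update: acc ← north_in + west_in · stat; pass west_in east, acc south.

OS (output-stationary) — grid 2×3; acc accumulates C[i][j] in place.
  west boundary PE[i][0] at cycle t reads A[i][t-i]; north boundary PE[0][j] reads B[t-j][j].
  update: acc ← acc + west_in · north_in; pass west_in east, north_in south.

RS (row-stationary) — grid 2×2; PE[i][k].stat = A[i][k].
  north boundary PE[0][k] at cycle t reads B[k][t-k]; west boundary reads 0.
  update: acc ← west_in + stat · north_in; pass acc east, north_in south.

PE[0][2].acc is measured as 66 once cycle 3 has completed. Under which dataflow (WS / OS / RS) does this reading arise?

WS (2×3 grid), PE[0][2]:
  step 0 · PE0,2: acc=0; fwd→0 fwd↓0
  step 1 · PE0,2: acc=0; fwd→0 fwd↓0
  step 2 · PE0,2: acc=42; fwd→6 fwd↓42
  step 3 · PE0,2: acc=14; fwd→2 fwd↓14
OS (2×3 grid), PE[0][2]:
  step 0 · PE0,2: acc=0; fwd→0 fwd↓0
  step 1 · PE0,2: acc=0; fwd→0 fwd↓0
  step 2 · PE0,2: acc=42; fwd→6 fwd↓7
  step 3 · PE0,2: acc=66; fwd→4 fwd↓6
— RS: 2×2 array has no PE[0][2].

dataflow = OS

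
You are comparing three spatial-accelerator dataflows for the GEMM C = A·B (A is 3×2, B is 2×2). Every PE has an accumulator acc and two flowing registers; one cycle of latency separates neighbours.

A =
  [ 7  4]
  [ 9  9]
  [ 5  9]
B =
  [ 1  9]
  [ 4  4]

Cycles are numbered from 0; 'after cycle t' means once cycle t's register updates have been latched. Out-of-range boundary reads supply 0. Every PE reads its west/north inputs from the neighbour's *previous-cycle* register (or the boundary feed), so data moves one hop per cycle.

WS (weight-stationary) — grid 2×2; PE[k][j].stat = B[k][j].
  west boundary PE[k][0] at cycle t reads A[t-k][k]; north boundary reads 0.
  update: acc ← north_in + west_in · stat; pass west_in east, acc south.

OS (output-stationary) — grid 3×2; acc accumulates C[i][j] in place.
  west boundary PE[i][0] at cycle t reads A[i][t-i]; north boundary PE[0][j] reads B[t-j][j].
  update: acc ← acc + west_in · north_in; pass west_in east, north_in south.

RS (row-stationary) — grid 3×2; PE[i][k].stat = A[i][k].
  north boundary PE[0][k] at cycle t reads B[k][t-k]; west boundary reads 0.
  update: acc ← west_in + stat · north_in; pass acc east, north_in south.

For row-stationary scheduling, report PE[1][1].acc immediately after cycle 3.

RS (3×2). Following PE[1][1] plus its west/north inputs:
  @0  [0,1]  acc 0  |  →0  ↓0
  @0  [1,0]  acc 0  |  →0  ↓0
  @0  [1,1]  acc 0  |  →0  ↓0
  @1  [0,1]  acc 23  |  →23  ↓4
  @1  [1,0]  acc 9  |  →9  ↓1
  @1  [1,1]  acc 0  |  →0  ↓0
  @2  [0,1]  acc 79  |  →79  ↓4
  @2  [1,0]  acc 81  |  →81  ↓9
  @2  [1,1]  acc 45  |  →45  ↓4
  @3  [0,1]  acc 0  |  →0  ↓0
  @3  [1,0]  acc 0  |  →0  ↓0
  @3  [1,1]  acc 117  |  →117  ↓4

PE[1][1].acc = 117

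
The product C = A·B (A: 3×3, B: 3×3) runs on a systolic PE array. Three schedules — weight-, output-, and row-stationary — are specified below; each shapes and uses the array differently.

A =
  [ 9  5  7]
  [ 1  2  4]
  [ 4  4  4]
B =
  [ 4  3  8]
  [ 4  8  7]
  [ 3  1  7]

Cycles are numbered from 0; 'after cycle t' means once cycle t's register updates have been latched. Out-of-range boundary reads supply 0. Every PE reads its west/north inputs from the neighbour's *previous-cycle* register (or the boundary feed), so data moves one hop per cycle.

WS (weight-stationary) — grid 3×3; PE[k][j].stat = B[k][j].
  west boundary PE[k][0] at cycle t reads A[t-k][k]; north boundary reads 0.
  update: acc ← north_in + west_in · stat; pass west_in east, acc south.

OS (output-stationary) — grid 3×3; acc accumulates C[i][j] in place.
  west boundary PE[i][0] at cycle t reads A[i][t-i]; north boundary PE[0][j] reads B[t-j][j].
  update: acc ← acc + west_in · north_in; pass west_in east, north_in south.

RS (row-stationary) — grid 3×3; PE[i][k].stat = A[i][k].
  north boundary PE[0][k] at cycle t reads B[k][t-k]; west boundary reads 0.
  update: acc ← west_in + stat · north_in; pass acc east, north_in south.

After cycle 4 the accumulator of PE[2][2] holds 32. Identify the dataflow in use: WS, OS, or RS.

WS [3×3] PE[2][2] across cycles:
  0: (2,2).acc=0  regs=<0,0>
  1: (2,2).acc=0  regs=<0,0>
  2: (2,2).acc=0  regs=<0,0>
  3: (2,2).acc=0  regs=<0,0>
  4: (2,2).acc=156  regs=<7,156>
OS [3×3] PE[2][2] across cycles:
  0: (2,2).acc=0  regs=<0,0>
  1: (2,2).acc=0  regs=<0,0>
  2: (2,2).acc=0  regs=<0,0>
  3: (2,2).acc=0  regs=<0,0>
  4: (2,2).acc=32  regs=<4,8>
RS [3×3] PE[2][2] across cycles:
  0: (2,2).acc=0  regs=<0,0>
  1: (2,2).acc=0  regs=<0,0>
  2: (2,2).acc=0  regs=<0,0>
  3: (2,2).acc=0  regs=<0,0>
  4: (2,2).acc=44  regs=<44,3>

dataflow = OS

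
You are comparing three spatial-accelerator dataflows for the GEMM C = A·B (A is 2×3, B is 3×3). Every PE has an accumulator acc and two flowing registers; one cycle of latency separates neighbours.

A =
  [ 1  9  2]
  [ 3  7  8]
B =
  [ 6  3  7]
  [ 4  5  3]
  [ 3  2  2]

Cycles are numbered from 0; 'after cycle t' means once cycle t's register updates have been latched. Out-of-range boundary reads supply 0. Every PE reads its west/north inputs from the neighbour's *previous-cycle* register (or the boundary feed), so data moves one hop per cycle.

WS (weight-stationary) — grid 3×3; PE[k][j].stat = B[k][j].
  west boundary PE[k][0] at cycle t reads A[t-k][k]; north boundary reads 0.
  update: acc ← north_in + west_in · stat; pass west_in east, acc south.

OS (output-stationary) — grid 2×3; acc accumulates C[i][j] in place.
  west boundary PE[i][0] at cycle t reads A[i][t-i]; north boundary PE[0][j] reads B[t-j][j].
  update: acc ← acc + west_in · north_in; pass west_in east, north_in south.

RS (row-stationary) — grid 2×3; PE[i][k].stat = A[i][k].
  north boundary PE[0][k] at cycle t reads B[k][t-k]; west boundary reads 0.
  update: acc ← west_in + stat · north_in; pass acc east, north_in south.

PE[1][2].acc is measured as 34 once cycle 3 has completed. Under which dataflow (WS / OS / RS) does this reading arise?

dataflow = WS

WS (3×3 grid), PE[1][2]:
  0: (1,2).acc=0  regs=<0,0>
  1: (1,2).acc=0  regs=<0,0>
  2: (1,2).acc=0  regs=<0,0>
  3: (1,2).acc=34  regs=<9,34>
OS (2×3 grid), PE[1][2]:
  0: (1,2).acc=0  regs=<0,0>
  1: (1,2).acc=0  regs=<0,0>
  2: (1,2).acc=0  regs=<0,0>
  3: (1,2).acc=21  regs=<3,7>
RS (2×3 grid), PE[1][2]:
  0: (1,2).acc=0  regs=<0,0>
  1: (1,2).acc=0  regs=<0,0>
  2: (1,2).acc=0  regs=<0,0>
  3: (1,2).acc=70  regs=<70,3>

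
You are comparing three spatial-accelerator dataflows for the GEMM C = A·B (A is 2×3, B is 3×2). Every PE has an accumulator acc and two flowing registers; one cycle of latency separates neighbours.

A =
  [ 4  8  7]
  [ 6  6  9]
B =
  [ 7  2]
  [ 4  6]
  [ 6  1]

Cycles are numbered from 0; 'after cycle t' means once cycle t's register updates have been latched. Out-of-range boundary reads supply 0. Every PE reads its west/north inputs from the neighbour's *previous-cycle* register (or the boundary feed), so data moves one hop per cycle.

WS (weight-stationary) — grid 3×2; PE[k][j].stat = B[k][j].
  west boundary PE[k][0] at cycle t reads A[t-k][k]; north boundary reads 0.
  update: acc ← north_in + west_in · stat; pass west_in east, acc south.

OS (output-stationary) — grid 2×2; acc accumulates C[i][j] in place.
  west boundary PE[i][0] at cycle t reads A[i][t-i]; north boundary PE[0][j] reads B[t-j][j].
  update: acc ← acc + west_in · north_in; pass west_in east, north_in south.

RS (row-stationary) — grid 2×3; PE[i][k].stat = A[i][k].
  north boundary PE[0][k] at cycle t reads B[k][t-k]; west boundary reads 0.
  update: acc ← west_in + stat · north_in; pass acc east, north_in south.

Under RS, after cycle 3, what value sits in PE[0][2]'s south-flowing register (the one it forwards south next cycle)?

register = 1

RS on a 2×3 grid — tracing PE[0][2] and its feeders:
  [0] (0,1) acc=0 (h:0 v:0)
  [0] (0,2) acc=0 (h:0 v:0)
  [1] (0,1) acc=60 (h:60 v:4)
  [1] (0,2) acc=0 (h:0 v:0)
  [2] (0,1) acc=56 (h:56 v:6)
  [2] (0,2) acc=102 (h:102 v:6)
  [3] (0,1) acc=0 (h:0 v:0)
  [3] (0,2) acc=63 (h:63 v:1)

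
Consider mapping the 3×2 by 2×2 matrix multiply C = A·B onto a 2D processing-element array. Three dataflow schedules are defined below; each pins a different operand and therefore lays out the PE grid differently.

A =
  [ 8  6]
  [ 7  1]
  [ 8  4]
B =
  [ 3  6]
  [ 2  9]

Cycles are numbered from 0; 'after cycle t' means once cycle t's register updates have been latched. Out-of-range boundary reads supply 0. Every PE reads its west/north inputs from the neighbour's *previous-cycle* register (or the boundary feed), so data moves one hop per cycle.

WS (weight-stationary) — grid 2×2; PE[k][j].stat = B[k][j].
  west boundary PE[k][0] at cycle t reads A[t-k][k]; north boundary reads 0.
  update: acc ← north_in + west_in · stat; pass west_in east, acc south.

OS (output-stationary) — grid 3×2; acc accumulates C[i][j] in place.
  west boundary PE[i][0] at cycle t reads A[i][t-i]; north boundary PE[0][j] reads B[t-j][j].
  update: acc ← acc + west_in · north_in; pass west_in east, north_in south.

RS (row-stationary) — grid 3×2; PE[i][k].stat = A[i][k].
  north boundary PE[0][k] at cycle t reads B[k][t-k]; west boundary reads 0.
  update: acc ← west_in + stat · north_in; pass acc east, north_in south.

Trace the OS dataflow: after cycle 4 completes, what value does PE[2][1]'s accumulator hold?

OS (3×2). Following PE[2][1] plus its west/north inputs:
  c0 r1c1: 0 / 0 / 0
  c0 r2c0: 0 / 0 / 0
  c0 r2c1: 0 / 0 / 0
  c1 r1c1: 0 / 0 / 0
  c1 r2c0: 0 / 0 / 0
  c1 r2c1: 0 / 0 / 0
  c2 r1c1: 42 / 7 / 6
  c2 r2c0: 24 / 8 / 3
  c2 r2c1: 0 / 0 / 0
  c3 r1c1: 51 / 1 / 9
  c3 r2c0: 32 / 4 / 2
  c3 r2c1: 48 / 8 / 6
  c4 r1c1: 51 / 0 / 0
  c4 r2c0: 32 / 0 / 0
  c4 r2c1: 84 / 4 / 9

PE[2][1].acc = 84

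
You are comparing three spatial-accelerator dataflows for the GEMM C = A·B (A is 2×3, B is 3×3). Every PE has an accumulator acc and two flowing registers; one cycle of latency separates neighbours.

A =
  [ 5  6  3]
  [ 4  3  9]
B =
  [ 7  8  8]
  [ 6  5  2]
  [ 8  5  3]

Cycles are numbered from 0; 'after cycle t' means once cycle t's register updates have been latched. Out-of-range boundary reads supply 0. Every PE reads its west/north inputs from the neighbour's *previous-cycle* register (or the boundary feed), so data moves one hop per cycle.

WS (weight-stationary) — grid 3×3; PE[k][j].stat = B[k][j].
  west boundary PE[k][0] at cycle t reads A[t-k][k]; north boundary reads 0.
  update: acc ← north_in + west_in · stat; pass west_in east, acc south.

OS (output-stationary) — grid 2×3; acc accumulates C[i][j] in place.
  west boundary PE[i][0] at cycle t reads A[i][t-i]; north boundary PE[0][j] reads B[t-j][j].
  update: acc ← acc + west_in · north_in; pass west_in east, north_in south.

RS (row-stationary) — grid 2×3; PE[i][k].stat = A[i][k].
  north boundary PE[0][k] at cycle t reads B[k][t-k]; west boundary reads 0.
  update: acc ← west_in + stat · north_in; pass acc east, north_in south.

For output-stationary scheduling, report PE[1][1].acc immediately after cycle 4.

OS (2×3). Following PE[1][1] plus its west/north inputs:
  [0] (0,1) acc=0 (h:0 v:0)
  [0] (1,0) acc=0 (h:0 v:0)
  [0] (1,1) acc=0 (h:0 v:0)
  [1] (0,1) acc=40 (h:5 v:8)
  [1] (1,0) acc=28 (h:4 v:7)
  [1] (1,1) acc=0 (h:0 v:0)
  [2] (0,1) acc=70 (h:6 v:5)
  [2] (1,0) acc=46 (h:3 v:6)
  [2] (1,1) acc=32 (h:4 v:8)
  [3] (0,1) acc=85 (h:3 v:5)
  [3] (1,0) acc=118 (h:9 v:8)
  [3] (1,1) acc=47 (h:3 v:5)
  [4] (0,1) acc=85 (h:0 v:0)
  [4] (1,0) acc=118 (h:0 v:0)
  [4] (1,1) acc=92 (h:9 v:5)

PE[1][1].acc = 92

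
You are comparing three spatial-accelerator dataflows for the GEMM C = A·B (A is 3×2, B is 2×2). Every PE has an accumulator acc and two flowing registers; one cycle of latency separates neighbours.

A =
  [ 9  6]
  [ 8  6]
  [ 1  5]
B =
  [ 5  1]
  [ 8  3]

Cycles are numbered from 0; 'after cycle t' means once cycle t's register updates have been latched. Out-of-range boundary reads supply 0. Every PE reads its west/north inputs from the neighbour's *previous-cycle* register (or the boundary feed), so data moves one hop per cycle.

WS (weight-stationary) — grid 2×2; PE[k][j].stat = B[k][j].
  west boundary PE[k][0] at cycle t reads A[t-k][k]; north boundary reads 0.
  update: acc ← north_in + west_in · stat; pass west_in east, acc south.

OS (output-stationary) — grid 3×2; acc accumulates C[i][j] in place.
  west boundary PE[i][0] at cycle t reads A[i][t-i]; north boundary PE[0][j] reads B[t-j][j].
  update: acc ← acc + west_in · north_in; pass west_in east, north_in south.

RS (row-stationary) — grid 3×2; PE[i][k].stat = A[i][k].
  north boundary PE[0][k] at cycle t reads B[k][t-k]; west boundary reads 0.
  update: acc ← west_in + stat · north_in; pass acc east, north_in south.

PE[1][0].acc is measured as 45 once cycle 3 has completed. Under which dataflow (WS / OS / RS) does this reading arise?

WS (2×2 grid), PE[1][0]:
  0: (1,0).acc=0  regs=<0,0>
  1: (1,0).acc=93  regs=<6,93>
  2: (1,0).acc=88  regs=<6,88>
  3: (1,0).acc=45  regs=<5,45>
OS (3×2 grid), PE[1][0]:
  0: (1,0).acc=0  regs=<0,0>
  1: (1,0).acc=40  regs=<8,5>
  2: (1,0).acc=88  regs=<6,8>
  3: (1,0).acc=88  regs=<0,0>
RS (3×2 grid), PE[1][0]:
  0: (1,0).acc=0  regs=<0,0>
  1: (1,0).acc=40  regs=<40,5>
  2: (1,0).acc=8  regs=<8,1>
  3: (1,0).acc=0  regs=<0,0>

dataflow = WS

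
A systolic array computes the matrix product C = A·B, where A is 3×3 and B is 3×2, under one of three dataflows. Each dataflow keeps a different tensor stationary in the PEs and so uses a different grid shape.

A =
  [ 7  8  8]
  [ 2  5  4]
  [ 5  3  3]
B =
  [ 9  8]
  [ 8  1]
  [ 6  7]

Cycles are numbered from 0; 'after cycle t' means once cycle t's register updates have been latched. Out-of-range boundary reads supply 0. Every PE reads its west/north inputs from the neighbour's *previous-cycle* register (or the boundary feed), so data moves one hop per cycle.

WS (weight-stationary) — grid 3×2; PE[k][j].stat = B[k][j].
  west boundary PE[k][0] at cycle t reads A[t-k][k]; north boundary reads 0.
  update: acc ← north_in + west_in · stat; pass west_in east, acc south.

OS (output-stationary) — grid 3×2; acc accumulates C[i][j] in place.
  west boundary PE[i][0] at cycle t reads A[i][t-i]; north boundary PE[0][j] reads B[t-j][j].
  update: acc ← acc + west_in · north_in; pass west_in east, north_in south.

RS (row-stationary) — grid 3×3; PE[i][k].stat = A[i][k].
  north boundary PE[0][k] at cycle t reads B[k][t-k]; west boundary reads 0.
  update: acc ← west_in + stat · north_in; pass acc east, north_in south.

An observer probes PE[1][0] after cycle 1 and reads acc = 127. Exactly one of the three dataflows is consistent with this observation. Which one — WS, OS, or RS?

Under WS (3×2), PE[1][0]:
  c0 r1c0: 0 / 0 / 0
  c1 r1c0: 127 / 8 / 127
Under OS (3×2), PE[1][0]:
  c0 r1c0: 0 / 0 / 0
  c1 r1c0: 18 / 2 / 9
Under RS (3×3), PE[1][0]:
  c0 r1c0: 0 / 0 / 0
  c1 r1c0: 18 / 18 / 9

dataflow = WS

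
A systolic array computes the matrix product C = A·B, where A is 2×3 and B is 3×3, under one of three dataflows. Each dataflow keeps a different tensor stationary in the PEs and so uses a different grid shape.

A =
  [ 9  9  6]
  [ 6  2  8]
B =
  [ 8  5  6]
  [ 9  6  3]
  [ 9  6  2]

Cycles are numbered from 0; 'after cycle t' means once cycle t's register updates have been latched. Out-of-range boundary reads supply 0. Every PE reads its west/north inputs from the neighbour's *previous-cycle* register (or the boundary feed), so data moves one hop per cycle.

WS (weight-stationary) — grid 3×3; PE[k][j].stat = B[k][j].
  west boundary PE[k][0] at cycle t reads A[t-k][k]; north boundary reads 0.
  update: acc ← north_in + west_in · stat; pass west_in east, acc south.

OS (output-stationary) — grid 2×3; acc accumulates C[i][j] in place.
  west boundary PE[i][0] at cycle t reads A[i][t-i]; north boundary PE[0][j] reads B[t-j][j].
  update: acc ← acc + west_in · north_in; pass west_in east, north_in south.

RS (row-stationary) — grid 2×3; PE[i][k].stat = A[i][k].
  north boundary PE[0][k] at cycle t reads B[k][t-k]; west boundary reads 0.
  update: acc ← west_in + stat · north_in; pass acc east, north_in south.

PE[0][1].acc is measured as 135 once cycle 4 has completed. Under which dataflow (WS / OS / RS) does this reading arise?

dataflow = OS

— WS: 3×3; PE[0][1] trace:
  after 0 — PE[0][1] acc=0, pass-E 0, pass-S 0
  after 1 — PE[0][1] acc=45, pass-E 9, pass-S 45
  after 2 — PE[0][1] acc=30, pass-E 6, pass-S 30
  after 3 — PE[0][1] acc=0, pass-E 0, pass-S 0
  after 4 — PE[0][1] acc=0, pass-E 0, pass-S 0
— OS: 2×3; PE[0][1] trace:
  after 0 — PE[0][1] acc=0, pass-E 0, pass-S 0
  after 1 — PE[0][1] acc=45, pass-E 9, pass-S 5
  after 2 — PE[0][1] acc=99, pass-E 9, pass-S 6
  after 3 — PE[0][1] acc=135, pass-E 6, pass-S 6
  after 4 — PE[0][1] acc=135, pass-E 0, pass-S 0
— RS: 2×3; PE[0][1] trace:
  after 0 — PE[0][1] acc=0, pass-E 0, pass-S 0
  after 1 — PE[0][1] acc=153, pass-E 153, pass-S 9
  after 2 — PE[0][1] acc=99, pass-E 99, pass-S 6
  after 3 — PE[0][1] acc=81, pass-E 81, pass-S 3
  after 4 — PE[0][1] acc=0, pass-E 0, pass-S 0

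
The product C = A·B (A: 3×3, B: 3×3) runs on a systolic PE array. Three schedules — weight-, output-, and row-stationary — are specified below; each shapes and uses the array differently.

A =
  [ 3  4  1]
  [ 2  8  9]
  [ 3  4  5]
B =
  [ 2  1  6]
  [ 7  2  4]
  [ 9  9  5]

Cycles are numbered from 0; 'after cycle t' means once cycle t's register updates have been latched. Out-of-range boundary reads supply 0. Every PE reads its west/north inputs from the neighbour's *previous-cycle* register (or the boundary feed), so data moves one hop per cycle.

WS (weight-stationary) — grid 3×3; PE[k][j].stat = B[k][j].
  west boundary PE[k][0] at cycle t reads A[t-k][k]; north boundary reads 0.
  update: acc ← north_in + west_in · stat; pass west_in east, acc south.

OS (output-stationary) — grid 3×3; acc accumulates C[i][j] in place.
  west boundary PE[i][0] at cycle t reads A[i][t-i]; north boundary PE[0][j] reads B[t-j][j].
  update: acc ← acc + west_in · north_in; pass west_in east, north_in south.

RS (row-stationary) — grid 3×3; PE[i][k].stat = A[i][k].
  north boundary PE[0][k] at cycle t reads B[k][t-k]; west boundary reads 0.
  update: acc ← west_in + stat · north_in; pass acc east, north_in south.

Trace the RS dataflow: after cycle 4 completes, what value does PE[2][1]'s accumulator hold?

RS (3×3). Following PE[2][1] plus its west/north inputs:
  c0 r1c1: 0 / 0 / 0
  c0 r2c0: 0 / 0 / 0
  c0 r2c1: 0 / 0 / 0
  c1 r1c1: 0 / 0 / 0
  c1 r2c0: 0 / 0 / 0
  c1 r2c1: 0 / 0 / 0
  c2 r1c1: 60 / 60 / 7
  c2 r2c0: 6 / 6 / 2
  c2 r2c1: 0 / 0 / 0
  c3 r1c1: 18 / 18 / 2
  c3 r2c0: 3 / 3 / 1
  c3 r2c1: 34 / 34 / 7
  c4 r1c1: 44 / 44 / 4
  c4 r2c0: 18 / 18 / 6
  c4 r2c1: 11 / 11 / 2

PE[2][1].acc = 11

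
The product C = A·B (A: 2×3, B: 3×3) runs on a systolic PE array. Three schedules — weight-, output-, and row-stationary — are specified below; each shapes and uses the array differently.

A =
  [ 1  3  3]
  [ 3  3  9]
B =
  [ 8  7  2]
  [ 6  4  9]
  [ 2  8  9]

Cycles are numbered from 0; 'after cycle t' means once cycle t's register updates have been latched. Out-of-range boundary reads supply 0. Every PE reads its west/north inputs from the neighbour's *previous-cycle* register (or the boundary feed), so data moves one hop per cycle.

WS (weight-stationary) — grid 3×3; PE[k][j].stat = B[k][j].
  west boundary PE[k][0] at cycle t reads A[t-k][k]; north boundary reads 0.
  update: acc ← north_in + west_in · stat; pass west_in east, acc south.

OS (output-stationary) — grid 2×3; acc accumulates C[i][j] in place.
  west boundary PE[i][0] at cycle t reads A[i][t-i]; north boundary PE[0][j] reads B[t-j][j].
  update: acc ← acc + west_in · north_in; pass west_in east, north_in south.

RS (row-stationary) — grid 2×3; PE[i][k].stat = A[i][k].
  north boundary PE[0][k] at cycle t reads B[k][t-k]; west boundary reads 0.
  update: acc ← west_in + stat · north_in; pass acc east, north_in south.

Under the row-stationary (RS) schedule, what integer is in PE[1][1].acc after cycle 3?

Tracing RS — 2×3 array, target PE[1][1]:
  c0 r0c1: 0 / 0 / 0
  c0 r1c0: 0 / 0 / 0
  c0 r1c1: 0 / 0 / 0
  c1 r0c1: 26 / 26 / 6
  c1 r1c0: 24 / 24 / 8
  c1 r1c1: 0 / 0 / 0
  c2 r0c1: 19 / 19 / 4
  c2 r1c0: 21 / 21 / 7
  c2 r1c1: 42 / 42 / 6
  c3 r0c1: 29 / 29 / 9
  c3 r1c0: 6 / 6 / 2
  c3 r1c1: 33 / 33 / 4

PE[1][1].acc = 33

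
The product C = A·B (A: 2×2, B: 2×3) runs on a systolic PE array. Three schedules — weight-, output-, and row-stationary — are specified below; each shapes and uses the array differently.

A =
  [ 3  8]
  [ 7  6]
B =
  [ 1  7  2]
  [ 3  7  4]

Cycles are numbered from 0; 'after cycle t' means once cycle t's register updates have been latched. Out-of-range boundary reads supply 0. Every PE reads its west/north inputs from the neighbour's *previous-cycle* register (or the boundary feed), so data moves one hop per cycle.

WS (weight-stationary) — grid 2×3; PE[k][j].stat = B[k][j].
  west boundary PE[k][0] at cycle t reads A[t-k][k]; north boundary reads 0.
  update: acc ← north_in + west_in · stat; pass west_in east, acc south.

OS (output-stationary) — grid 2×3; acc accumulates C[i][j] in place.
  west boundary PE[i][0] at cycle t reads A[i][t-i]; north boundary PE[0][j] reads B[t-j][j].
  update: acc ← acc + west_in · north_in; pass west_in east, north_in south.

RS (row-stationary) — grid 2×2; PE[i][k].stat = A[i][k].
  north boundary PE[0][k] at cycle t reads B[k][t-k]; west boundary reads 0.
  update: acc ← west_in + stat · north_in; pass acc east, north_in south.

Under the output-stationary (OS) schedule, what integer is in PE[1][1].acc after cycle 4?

OS (2×3). Following PE[1][1] plus its west/north inputs:
  @0  [0,1]  acc 0  |  →0  ↓0
  @0  [1,0]  acc 0  |  →0  ↓0
  @0  [1,1]  acc 0  |  →0  ↓0
  @1  [0,1]  acc 21  |  →3  ↓7
  @1  [1,0]  acc 7  |  →7  ↓1
  @1  [1,1]  acc 0  |  →0  ↓0
  @2  [0,1]  acc 77  |  →8  ↓7
  @2  [1,0]  acc 25  |  →6  ↓3
  @2  [1,1]  acc 49  |  →7  ↓7
  @3  [0,1]  acc 77  |  →0  ↓0
  @3  [1,0]  acc 25  |  →0  ↓0
  @3  [1,1]  acc 91  |  →6  ↓7
  @4  [0,1]  acc 77  |  →0  ↓0
  @4  [1,0]  acc 25  |  →0  ↓0
  @4  [1,1]  acc 91  |  →0  ↓0

PE[1][1].acc = 91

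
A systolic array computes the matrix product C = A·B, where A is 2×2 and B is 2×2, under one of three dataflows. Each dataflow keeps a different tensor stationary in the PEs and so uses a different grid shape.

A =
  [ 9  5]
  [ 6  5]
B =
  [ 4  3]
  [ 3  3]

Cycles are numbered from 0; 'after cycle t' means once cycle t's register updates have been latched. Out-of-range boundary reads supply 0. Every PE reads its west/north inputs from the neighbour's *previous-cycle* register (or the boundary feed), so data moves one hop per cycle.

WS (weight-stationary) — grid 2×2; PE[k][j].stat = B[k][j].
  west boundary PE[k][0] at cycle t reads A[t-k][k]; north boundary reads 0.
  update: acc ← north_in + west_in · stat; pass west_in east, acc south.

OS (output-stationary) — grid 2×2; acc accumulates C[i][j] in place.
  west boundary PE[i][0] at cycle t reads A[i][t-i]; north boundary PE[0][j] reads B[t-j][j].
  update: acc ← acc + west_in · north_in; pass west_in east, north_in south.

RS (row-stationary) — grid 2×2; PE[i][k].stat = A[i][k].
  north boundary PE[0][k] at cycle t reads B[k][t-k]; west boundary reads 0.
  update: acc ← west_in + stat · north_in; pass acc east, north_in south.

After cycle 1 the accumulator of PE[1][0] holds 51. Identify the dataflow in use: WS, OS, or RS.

dataflow = WS

WS (2×2 grid), PE[1][0]:
  c0 r1c0: 0 / 0 / 0
  c1 r1c0: 51 / 5 / 51
OS (2×2 grid), PE[1][0]:
  c0 r1c0: 0 / 0 / 0
  c1 r1c0: 24 / 6 / 4
RS (2×2 grid), PE[1][0]:
  c0 r1c0: 0 / 0 / 0
  c1 r1c0: 24 / 24 / 4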